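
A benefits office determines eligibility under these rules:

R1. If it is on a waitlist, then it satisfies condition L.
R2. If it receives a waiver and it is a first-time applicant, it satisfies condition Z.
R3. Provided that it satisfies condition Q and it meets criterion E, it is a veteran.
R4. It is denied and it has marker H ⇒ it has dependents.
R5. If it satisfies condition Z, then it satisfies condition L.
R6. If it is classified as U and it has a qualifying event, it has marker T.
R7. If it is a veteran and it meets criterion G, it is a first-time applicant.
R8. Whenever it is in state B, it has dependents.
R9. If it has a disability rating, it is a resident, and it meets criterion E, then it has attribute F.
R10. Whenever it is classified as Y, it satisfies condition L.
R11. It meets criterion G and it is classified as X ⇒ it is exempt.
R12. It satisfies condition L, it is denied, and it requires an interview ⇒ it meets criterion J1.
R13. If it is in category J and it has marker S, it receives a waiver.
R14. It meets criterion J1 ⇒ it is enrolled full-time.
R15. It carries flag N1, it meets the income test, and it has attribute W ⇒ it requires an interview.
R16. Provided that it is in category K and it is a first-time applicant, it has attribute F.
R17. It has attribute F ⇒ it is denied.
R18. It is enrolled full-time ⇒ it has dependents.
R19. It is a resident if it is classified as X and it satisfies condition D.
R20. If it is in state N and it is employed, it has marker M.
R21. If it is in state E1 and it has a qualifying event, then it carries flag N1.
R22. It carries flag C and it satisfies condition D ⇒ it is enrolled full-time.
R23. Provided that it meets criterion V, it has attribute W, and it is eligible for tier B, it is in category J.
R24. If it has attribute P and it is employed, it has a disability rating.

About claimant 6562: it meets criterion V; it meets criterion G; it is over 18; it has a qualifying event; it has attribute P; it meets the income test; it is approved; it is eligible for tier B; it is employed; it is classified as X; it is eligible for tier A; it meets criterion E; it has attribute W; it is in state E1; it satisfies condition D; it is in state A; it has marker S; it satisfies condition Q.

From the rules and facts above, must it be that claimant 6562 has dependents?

By R3 (it satisfies condition Q, it meets criterion E): it is a veteran.
By R7 (it is a veteran, it meets criterion G): it is a first-time applicant.
By R19 (it is classified as X, it satisfies condition D): it is a resident.
By R21 (it is in state E1, it has a qualifying event): it carries flag N1.
By R23 (it meets criterion V, it has attribute W, it is eligible for tier B): it is in category J.
By R24 (it has attribute P, it is employed): it has a disability rating.
By R9 (it has a disability rating, it is a resident, it meets criterion E): it has attribute F.
By R13 (it is in category J, it has marker S): it receives a waiver.
By R15 (it carries flag N1, it meets the income test, it has attribute W): it requires an interview.
By R17 (it has attribute F): it is denied.
By R2 (it receives a waiver, it is a first-time applicant): it satisfies condition Z.
By R5 (it satisfies condition Z): it satisfies condition L.
By R12 (it satisfies condition L, it is denied, it requires an interview): it meets criterion J1.
By R14 (it meets criterion J1): it is enrolled full-time.
By R18 (it is enrolled full-time): it has dependents.

Yes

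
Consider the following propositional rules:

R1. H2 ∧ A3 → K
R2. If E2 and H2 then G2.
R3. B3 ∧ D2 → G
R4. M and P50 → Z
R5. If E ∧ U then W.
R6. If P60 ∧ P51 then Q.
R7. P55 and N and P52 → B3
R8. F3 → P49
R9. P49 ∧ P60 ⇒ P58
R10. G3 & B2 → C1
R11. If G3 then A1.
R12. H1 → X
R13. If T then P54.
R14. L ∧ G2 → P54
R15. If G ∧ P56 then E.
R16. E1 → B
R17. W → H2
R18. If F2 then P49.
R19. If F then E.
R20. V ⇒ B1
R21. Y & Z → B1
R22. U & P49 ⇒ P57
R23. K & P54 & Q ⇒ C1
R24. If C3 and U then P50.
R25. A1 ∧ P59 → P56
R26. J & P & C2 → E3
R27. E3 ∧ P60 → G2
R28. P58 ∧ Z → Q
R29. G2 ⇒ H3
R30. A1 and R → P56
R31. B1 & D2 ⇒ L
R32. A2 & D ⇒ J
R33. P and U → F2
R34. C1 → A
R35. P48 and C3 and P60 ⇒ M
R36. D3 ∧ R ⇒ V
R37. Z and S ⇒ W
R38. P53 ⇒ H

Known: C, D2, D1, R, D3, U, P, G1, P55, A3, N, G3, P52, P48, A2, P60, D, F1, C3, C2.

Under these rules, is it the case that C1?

Yes

B3  (by R7: P55, N, P52)
A1  (by R11: G3)
P50  (by R24: C3, U)
P56  (by R30: A1, R)
J  (by R32: A2, D)
F2  (by R33: P, U)
M  (by R35: P48, C3, P60)
V  (by R36: D3, R)
G  (by R3: B3, D2)
Z  (by R4: M, P50)
E  (by R15: G, P56)
P49  (by R18: F2)
B1  (by R20: V)
E3  (by R26: J, P, C2)
G2  (by R27: E3, P60)
L  (by R31: B1, D2)
W  (by R5: E, U)
P58  (by R9: P49, P60)
P54  (by R14: L, G2)
H2  (by R17: W)
Q  (by R28: P58, Z)
K  (by R1: H2, A3)
C1  (by R23: K, P54, Q)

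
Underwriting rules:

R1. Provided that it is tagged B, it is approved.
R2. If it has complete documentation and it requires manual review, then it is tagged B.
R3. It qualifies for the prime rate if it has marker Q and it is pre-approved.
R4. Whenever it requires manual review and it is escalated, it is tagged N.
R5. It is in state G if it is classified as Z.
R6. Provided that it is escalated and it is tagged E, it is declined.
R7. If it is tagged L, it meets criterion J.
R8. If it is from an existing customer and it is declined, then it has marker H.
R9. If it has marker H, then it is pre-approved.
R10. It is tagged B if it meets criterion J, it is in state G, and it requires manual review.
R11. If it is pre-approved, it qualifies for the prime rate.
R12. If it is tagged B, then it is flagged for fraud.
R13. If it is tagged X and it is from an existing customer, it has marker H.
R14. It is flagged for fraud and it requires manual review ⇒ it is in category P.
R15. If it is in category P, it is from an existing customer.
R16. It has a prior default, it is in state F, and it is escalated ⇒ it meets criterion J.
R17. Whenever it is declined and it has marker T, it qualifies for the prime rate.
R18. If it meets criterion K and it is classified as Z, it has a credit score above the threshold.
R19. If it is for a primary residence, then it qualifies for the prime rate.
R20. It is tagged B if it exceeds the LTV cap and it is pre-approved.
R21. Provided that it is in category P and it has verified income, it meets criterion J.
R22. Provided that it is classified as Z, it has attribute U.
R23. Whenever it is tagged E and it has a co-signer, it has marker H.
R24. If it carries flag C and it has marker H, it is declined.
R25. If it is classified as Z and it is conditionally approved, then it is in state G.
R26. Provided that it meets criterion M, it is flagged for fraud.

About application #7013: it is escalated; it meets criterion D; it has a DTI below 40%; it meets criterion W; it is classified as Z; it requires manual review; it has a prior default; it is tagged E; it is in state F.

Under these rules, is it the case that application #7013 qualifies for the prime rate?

Yes

By R5 (it is classified as Z): it is in state G.
By R6 (it is escalated, it is tagged E): it is declined.
By R16 (it has a prior default, it is in state F, it is escalated): it meets criterion J.
By R10 (it meets criterion J, it is in state G, it requires manual review): it is tagged B.
By R12 (it is tagged B): it is flagged for fraud.
By R14 (it is flagged for fraud, it requires manual review): it is in category P.
By R15 (it is in category P): it is from an existing customer.
By R8 (it is from an existing customer, it is declined): it has marker H.
By R9 (it has marker H): it is pre-approved.
By R11 (it is pre-approved): it qualifies for the prime rate.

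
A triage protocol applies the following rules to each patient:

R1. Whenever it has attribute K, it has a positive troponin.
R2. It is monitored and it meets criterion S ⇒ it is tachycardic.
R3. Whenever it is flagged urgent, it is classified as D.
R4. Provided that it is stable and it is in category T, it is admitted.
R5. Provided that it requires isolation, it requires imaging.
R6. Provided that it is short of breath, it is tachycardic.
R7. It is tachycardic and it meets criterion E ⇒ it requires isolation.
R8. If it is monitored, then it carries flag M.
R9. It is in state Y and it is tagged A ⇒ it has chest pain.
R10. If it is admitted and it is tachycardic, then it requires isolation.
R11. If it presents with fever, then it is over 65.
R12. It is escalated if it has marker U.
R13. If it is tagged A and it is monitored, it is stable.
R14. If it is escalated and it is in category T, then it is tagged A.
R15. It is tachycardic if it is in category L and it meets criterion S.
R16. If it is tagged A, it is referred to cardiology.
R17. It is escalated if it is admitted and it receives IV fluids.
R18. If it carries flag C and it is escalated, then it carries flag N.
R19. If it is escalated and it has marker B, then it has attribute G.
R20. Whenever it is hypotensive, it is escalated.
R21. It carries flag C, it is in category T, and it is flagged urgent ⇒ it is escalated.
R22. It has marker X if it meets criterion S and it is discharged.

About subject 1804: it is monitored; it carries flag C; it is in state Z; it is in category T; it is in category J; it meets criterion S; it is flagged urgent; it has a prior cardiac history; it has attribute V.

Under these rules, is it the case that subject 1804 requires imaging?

Yes

By R2 (it is monitored, it meets criterion S): it is tachycardic.
By R21 (it carries flag C, it is in category T, it is flagged urgent): it is escalated.
By R14 (it is escalated, it is in category T): it is tagged A.
By R13 (it is tagged A, it is monitored): it is stable.
By R4 (it is stable, it is in category T): it is admitted.
By R10 (it is admitted, it is tachycardic): it requires isolation.
By R5 (it requires isolation): it requires imaging.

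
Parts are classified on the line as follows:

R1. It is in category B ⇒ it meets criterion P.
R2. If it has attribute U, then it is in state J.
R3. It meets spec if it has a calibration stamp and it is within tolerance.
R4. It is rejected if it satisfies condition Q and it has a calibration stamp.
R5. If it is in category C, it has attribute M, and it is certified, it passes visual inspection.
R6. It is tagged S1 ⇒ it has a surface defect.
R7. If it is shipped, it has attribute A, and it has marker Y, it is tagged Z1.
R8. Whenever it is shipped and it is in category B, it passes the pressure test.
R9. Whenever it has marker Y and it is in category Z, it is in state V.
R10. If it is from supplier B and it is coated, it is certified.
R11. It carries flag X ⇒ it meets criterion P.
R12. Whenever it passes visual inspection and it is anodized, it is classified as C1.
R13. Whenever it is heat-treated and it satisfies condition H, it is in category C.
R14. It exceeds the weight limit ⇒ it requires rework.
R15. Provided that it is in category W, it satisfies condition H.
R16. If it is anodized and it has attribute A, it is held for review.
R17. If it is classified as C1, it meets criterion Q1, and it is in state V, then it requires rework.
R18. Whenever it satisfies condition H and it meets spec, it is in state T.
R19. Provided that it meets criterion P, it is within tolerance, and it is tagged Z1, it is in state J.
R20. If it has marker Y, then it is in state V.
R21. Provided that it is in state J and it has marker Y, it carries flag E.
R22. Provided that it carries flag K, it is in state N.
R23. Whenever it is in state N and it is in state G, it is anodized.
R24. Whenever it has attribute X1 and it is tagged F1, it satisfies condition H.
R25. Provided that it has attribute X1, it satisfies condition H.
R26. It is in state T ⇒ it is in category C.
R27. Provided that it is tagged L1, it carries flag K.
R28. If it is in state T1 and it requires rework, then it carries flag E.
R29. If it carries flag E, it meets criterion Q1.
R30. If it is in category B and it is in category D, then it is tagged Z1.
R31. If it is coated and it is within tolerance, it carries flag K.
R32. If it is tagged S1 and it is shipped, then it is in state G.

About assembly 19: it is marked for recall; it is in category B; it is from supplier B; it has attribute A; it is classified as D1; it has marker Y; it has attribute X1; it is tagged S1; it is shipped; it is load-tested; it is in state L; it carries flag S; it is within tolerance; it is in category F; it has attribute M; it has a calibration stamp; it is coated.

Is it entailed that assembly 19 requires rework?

By R1 (it is in category B): it meets criterion P.
By R3 (it has a calibration stamp, it is within tolerance): it meets spec.
By R7 (it is shipped, it has attribute A, it has marker Y): it is tagged Z1.
By R10 (it is from supplier B, it is coated): it is certified.
By R19 (it meets criterion P, it is within tolerance, it is tagged Z1): it is in state J.
By R20 (it has marker Y): it is in state V.
By R21 (it is in state J, it has marker Y): it carries flag E.
By R25 (it has attribute X1): it satisfies condition H.
By R29 (it carries flag E): it meets criterion Q1.
By R31 (it is coated, it is within tolerance): it carries flag K.
By R32 (it is tagged S1, it is shipped): it is in state G.
By R18 (it satisfies condition H, it meets spec): it is in state T.
By R22 (it carries flag K): it is in state N.
By R23 (it is in state N, it is in state G): it is anodized.
By R26 (it is in state T): it is in category C.
By R5 (it is in category C, it has attribute M, it is certified): it passes visual inspection.
By R12 (it passes visual inspection, it is anodized): it is classified as C1.
By R17 (it is classified as C1, it meets criterion Q1, it is in state V): it requires rework.

Yes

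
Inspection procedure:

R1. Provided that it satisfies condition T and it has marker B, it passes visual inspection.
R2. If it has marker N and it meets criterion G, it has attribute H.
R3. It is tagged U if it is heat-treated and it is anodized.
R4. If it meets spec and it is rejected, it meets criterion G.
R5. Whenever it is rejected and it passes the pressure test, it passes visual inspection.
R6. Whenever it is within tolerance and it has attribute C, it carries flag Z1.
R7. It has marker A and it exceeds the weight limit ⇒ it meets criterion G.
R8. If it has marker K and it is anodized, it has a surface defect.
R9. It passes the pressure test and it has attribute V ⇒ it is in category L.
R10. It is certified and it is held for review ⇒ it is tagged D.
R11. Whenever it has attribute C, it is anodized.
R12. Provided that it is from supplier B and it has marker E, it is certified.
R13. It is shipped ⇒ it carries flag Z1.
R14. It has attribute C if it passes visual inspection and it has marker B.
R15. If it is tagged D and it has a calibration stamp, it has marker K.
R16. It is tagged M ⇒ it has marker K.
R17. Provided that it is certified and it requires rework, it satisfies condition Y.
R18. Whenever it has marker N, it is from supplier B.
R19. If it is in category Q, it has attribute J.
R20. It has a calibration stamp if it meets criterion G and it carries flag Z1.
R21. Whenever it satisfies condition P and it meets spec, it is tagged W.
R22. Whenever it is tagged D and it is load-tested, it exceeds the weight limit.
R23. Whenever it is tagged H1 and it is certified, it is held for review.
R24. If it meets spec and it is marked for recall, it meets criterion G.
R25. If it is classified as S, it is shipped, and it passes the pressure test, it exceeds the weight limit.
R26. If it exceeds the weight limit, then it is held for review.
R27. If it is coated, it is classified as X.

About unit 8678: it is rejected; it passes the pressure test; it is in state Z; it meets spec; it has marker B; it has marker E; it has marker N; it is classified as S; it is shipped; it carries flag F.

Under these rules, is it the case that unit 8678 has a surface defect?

By R4 (it meets spec, it is rejected): it meets criterion G.
By R5 (it is rejected, it passes the pressure test): it passes visual inspection.
By R13 (it is shipped): it carries flag Z1.
By R14 (it passes visual inspection, it has marker B): it has attribute C.
By R18 (it has marker N): it is from supplier B.
By R20 (it meets criterion G, it carries flag Z1): it has a calibration stamp.
By R25 (it is classified as S, it is shipped, it passes the pressure test): it exceeds the weight limit.
By R26 (it exceeds the weight limit): it is held for review.
By R11 (it has attribute C): it is anodized.
By R12 (it is from supplier B, it has marker E): it is certified.
By R10 (it is certified, it is held for review): it is tagged D.
By R15 (it is tagged D, it has a calibration stamp): it has marker K.
By R8 (it has marker K, it is anodized): it has a surface defect.

Yes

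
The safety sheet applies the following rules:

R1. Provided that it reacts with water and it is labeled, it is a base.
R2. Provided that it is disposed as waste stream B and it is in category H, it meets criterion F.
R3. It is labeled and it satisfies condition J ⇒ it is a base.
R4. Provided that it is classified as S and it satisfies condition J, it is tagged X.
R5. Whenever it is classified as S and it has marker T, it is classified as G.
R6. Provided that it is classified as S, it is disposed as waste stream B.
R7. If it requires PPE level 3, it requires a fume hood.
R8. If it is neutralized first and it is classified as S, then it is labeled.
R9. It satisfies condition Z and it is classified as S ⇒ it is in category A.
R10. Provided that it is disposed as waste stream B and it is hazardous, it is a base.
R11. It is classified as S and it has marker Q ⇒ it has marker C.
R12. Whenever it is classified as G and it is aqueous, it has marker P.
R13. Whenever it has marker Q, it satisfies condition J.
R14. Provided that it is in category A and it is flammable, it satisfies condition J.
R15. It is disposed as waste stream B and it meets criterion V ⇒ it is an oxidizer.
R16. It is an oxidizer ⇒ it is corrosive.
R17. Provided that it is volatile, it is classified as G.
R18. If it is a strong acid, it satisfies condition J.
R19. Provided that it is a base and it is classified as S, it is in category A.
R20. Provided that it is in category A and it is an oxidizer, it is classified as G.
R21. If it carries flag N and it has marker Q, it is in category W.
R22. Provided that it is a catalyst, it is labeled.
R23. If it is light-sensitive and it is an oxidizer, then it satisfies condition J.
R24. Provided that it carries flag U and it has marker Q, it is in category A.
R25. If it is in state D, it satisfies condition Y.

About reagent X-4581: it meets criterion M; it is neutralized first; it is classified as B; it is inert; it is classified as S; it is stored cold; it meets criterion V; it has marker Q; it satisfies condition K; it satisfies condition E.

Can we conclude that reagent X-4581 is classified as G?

Yes

By R6 (it is classified as S): it is disposed as waste stream B.
By R8 (it is neutralized first, it is classified as S): it is labeled.
By R13 (it has marker Q): it satisfies condition J.
By R15 (it is disposed as waste stream B, it meets criterion V): it is an oxidizer.
By R3 (it is labeled, it satisfies condition J): it is a base.
By R19 (it is a base, it is classified as S): it is in category A.
By R20 (it is in category A, it is an oxidizer): it is classified as G.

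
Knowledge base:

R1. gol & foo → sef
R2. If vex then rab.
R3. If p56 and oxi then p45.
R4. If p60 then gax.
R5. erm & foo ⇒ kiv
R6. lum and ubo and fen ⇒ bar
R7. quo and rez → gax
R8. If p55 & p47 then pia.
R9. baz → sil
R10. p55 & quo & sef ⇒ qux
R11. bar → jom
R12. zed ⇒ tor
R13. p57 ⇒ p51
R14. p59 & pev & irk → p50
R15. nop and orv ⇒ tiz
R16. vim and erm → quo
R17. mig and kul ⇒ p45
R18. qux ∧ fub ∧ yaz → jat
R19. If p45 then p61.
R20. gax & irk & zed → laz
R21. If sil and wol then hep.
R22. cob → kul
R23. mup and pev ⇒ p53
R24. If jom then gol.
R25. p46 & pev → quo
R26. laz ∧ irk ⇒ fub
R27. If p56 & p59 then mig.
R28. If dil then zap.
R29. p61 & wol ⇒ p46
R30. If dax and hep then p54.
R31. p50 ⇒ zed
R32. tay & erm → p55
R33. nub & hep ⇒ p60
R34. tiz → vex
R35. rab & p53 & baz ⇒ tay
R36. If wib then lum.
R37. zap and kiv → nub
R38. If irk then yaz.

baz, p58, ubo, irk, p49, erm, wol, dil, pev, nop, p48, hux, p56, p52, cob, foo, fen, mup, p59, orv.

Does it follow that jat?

No

Forward chaining from the given facts derives: kiv, sil, p50, tiz, hep, kul, p53, mig, zap, zed, vex, nub, yaz, rab, tor, p45, p61, p46, p60, tay, gax, laz, quo, fub, p55.
The only rule concluding jat is R18, which needs qux; that is never established.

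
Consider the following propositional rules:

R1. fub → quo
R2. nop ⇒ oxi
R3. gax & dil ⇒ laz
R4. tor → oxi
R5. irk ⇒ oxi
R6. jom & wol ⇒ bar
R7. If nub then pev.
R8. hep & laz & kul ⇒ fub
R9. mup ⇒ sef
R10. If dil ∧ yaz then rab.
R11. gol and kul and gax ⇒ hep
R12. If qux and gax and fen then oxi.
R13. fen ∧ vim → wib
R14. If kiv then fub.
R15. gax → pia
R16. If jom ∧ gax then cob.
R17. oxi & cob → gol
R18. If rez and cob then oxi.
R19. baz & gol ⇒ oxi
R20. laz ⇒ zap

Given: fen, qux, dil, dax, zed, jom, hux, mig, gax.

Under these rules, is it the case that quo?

Forward chaining from the given facts derives: laz, oxi, pia, cob, gol, zap.
The only rule concluding quo is R1, which needs fub; that is never established.

No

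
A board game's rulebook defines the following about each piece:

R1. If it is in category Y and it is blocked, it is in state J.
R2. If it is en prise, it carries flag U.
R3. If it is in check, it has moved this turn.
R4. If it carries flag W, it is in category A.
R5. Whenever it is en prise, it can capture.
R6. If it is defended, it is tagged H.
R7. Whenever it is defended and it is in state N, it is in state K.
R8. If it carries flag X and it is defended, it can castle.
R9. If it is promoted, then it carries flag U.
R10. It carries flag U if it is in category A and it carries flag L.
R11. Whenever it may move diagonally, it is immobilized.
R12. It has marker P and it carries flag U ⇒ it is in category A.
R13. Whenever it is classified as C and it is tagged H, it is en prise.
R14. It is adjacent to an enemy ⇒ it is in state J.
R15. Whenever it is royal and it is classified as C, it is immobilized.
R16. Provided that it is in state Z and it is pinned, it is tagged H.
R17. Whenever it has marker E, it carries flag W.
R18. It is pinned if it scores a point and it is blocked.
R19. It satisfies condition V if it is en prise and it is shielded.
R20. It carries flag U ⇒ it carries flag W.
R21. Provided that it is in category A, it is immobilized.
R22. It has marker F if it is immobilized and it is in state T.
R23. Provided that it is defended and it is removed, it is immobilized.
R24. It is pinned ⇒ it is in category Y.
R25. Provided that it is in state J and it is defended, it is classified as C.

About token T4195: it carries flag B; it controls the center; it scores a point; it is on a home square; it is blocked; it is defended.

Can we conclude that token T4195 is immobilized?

By R6 (it is defended): it is tagged H.
By R18 (it scores a point, it is blocked): it is pinned.
By R24 (it is pinned): it is in category Y.
By R1 (it is in category Y, it is blocked): it is in state J.
By R25 (it is in state J, it is defended): it is classified as C.
By R13 (it is classified as C, it is tagged H): it is en prise.
By R2 (it is en prise): it carries flag U.
By R20 (it carries flag U): it carries flag W.
By R4 (it carries flag W): it is in category A.
By R21 (it is in category A): it is immobilized.

Yes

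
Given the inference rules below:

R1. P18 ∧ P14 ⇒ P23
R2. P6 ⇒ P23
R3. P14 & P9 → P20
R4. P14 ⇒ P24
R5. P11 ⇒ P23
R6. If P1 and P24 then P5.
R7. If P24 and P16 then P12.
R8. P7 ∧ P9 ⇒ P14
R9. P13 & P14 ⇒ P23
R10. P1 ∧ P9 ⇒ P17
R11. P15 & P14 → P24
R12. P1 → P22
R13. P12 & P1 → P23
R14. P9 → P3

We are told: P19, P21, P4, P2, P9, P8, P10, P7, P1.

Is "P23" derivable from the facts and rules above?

No

Forward chaining from the given facts derives: P14, P17, P22, P3, P20, P24, P5.
Rules concluding P23: R1 needs P18; R2 needs P6; R5 needs P11; R9 needs P13; R13 needs P12 — none of these are established.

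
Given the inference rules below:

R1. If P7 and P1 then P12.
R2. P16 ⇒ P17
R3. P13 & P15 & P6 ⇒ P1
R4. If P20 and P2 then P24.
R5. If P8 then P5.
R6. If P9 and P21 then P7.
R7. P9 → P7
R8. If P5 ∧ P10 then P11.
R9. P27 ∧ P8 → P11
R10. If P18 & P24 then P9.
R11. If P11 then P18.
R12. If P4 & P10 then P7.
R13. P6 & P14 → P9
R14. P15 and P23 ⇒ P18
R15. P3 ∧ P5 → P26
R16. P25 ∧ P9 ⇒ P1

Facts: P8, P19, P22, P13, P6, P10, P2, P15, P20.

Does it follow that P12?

Yes

P1  (by R3: P13, P15, P6)
P24  (by R4: P20, P2)
P5  (by R5: P8)
P11  (by R8: P5, P10)
P18  (by R11: P11)
P9  (by R10: P18, P24)
P7  (by R7: P9)
P12  (by R1: P7, P1)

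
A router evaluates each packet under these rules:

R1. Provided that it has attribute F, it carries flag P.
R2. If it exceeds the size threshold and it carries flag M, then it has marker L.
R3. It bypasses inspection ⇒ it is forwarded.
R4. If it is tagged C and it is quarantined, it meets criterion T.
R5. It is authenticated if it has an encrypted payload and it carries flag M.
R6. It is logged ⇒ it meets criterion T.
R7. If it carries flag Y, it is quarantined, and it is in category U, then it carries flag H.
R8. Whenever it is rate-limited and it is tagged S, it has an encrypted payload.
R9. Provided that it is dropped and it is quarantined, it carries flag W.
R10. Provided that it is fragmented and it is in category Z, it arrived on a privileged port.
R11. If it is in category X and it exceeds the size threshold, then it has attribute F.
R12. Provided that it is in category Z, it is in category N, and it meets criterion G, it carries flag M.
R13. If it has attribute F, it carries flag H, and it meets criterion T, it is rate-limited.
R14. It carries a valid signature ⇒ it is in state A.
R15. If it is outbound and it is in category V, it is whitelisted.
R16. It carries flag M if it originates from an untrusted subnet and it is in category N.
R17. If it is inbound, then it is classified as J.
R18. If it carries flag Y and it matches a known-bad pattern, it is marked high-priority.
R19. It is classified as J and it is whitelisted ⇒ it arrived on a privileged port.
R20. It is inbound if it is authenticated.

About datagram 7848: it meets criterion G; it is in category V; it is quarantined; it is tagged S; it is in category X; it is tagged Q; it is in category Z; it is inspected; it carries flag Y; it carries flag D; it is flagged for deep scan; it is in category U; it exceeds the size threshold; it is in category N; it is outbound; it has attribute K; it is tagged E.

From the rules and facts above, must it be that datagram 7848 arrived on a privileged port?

Forward chaining from the given facts derives: carries flag H, has attribute F, carries flag M, is whitelisted, carries flag P, has marker L.
Rules concluding "it arrived on a privileged port": R10 needs "it is fragmented"; R19 needs "it is classified as J" — none of these are established.

No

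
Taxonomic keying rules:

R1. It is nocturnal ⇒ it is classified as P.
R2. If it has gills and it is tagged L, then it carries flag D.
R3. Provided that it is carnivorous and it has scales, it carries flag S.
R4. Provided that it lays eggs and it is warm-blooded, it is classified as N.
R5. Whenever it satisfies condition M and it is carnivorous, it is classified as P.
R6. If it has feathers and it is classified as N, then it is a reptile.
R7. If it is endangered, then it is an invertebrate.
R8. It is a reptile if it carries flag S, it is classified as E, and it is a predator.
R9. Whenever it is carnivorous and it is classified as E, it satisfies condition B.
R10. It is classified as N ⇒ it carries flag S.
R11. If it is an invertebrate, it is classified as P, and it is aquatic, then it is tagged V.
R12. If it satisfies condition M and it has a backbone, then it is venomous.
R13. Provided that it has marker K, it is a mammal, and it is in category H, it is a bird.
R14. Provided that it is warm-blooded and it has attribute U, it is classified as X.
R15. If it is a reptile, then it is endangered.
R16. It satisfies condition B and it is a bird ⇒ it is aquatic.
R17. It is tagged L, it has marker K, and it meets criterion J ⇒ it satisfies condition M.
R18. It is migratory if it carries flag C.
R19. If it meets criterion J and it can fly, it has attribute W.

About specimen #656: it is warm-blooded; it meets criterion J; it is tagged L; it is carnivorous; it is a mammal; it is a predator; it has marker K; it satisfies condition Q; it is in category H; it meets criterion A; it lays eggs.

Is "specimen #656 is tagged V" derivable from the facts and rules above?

Forward chaining from the given facts derives: is classified as N, carries flag S, is a bird, satisfies condition M, is classified as P.
The only rule concluding "it is tagged V" is R11, which needs "it is an invertebrate"; that is never established.

No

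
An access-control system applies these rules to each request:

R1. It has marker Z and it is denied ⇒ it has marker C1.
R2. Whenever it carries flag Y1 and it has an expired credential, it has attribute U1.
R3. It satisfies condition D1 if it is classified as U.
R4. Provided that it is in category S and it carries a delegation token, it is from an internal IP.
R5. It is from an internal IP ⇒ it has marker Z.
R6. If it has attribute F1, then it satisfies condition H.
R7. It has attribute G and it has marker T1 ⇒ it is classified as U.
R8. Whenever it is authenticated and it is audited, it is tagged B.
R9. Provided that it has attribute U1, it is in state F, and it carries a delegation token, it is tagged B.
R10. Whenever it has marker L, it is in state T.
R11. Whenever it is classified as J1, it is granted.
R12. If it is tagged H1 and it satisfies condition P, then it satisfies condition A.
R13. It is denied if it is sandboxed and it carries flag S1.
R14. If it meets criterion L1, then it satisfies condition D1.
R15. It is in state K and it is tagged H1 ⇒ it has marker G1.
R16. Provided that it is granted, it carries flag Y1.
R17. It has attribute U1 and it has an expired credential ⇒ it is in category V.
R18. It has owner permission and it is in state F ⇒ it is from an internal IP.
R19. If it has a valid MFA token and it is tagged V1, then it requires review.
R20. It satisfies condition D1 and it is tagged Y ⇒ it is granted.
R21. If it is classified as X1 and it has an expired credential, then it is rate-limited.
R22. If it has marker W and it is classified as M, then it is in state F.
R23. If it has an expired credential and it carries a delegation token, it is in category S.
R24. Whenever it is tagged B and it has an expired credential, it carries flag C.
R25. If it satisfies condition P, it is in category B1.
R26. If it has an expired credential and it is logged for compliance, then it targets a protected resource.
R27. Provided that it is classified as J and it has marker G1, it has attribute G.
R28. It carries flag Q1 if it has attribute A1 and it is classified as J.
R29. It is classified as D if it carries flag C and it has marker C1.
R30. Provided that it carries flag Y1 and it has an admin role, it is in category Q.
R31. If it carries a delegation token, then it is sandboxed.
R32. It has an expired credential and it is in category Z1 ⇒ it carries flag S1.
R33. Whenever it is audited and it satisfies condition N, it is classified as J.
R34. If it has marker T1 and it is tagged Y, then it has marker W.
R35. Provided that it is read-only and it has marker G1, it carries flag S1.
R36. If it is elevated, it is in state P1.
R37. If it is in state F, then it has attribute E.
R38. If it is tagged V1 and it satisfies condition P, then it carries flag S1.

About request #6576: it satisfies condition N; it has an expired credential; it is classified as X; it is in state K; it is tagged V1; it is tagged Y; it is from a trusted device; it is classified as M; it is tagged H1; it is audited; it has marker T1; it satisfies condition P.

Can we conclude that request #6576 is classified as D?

No

Forward chaining from the given facts derives: satisfies condition A, has marker G1, is in category B1, is classified as J, has marker W, carries flag S1, is in state F, has attribute G, has attribute E, is classified as U, satisfies condition D1, is granted, carries flag Y1, has attribute U1, is in category V.
The only rule concluding "it is classified as D" is R29, which needs "it carries flag C"; that is never established.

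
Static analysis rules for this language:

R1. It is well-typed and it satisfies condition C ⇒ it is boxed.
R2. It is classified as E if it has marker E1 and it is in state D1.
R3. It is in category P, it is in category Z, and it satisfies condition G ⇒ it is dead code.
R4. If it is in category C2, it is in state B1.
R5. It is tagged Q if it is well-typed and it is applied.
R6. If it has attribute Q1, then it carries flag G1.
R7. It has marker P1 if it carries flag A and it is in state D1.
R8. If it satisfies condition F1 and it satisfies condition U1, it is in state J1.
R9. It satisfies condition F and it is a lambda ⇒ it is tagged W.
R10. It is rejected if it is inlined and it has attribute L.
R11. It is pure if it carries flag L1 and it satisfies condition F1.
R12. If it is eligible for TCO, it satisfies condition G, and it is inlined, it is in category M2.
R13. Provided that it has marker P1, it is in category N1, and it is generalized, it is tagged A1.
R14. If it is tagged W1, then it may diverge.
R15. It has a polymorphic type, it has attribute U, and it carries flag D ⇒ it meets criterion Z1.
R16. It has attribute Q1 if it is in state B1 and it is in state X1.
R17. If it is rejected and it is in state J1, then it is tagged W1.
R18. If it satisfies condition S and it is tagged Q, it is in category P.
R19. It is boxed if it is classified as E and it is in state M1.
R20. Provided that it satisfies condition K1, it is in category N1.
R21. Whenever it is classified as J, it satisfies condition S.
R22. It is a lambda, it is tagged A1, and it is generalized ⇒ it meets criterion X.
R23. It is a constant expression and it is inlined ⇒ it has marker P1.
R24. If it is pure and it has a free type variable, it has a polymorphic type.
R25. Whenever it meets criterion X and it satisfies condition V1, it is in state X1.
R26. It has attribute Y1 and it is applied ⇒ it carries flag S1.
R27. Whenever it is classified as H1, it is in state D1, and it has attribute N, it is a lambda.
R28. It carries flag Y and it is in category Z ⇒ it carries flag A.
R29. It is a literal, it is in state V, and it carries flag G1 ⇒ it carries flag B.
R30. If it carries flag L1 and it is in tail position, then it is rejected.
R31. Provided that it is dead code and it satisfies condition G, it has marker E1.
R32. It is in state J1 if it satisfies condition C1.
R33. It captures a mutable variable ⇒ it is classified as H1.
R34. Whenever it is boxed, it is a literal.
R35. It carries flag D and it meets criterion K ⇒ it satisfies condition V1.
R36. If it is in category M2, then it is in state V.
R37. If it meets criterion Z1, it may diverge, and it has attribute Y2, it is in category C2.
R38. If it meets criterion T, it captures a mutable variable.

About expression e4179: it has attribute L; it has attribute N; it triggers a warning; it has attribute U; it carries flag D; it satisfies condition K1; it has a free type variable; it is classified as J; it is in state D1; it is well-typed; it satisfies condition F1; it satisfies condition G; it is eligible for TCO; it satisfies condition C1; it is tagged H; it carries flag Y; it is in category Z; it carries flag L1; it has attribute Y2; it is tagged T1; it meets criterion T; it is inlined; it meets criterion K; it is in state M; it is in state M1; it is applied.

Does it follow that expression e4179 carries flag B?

Forward chaining from the given facts derives: is tagged Q, is rejected, is pure, is in category M2, is in category N1, satisfies condition S, has a polymorphic type, carries flag A, is in state J1, satisfies condition V1, is in state V, captures a mutable variable, has marker P1, meets criterion Z1, is tagged W1, is in category P, is classified as H1, is dead code, may diverge, is a lambda, has marker E1, is in category C2, is classified as E, is in state B1, is boxed, is a literal.
The only rule concluding "it carries flag B" is R29, which needs "it carries flag G1"; that is never established.

No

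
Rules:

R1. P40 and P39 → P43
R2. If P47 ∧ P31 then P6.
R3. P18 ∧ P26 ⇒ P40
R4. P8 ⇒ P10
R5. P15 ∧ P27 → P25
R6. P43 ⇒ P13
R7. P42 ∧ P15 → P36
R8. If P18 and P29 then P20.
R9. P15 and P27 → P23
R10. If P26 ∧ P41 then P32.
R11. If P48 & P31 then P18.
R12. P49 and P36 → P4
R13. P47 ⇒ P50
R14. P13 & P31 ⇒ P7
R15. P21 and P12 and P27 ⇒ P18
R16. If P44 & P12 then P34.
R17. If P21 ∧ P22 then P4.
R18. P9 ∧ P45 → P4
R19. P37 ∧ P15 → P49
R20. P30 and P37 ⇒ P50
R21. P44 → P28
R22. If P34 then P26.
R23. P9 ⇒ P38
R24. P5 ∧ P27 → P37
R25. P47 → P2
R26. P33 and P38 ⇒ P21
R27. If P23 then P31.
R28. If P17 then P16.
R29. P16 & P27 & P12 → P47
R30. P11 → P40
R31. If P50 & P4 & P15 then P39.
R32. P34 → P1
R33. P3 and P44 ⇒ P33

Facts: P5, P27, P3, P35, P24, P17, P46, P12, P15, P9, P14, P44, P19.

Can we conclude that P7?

Forward chaining from the given facts derives: P25, P23, P34, P28, P26, P38, P37, P31, P16, P47, P1, P33, P6, P50, P49, P2, P21, P18, P40.
The only rule concluding P7 is R14, which needs P13; that is never established.

No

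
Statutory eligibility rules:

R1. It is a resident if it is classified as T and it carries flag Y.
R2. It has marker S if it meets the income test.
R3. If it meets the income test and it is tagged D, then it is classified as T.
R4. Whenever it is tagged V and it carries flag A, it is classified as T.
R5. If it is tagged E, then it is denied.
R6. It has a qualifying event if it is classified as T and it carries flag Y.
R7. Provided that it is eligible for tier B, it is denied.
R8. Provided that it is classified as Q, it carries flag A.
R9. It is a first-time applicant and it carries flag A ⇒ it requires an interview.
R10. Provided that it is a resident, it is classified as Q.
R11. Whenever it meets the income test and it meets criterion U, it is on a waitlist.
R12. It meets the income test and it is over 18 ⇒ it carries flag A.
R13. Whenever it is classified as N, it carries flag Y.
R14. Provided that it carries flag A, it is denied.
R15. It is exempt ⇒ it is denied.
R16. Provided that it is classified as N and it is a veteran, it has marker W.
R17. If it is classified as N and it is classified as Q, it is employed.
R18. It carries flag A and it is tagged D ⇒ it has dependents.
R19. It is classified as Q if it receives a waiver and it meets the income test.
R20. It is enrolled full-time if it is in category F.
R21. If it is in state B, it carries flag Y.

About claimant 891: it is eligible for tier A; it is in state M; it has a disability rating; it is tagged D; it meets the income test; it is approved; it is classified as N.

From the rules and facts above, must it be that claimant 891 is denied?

Yes

By R3 (it meets the income test, it is tagged D): it is classified as T.
By R13 (it is classified as N): it carries flag Y.
By R1 (it is classified as T, it carries flag Y): it is a resident.
By R10 (it is a resident): it is classified as Q.
By R8 (it is classified as Q): it carries flag A.
By R14 (it carries flag A): it is denied.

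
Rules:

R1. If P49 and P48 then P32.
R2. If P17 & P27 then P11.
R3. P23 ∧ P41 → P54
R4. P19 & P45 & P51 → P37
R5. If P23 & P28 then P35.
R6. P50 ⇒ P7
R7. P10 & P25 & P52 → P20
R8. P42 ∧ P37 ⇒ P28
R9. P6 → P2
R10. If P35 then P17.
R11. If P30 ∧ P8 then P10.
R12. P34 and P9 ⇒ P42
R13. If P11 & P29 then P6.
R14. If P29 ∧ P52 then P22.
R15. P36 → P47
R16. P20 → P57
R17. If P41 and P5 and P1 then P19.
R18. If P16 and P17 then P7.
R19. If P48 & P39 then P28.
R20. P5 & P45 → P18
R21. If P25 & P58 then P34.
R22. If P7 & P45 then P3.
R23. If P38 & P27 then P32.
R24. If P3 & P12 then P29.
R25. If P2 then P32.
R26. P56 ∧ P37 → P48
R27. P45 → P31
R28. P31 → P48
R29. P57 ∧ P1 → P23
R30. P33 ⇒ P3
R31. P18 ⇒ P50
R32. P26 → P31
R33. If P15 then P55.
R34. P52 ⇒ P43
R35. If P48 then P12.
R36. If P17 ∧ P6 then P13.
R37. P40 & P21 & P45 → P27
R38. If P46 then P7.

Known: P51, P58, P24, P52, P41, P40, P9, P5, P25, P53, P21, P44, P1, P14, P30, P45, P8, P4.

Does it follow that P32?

Yes

P10  (by R11: P30, P8)
P19  (by R17: P41, P5, P1)
P18  (by R20: P5, P45)
P34  (by R21: P25, P58)
P31  (by R27: P45)
P48  (by R28: P31)
P50  (by R31: P18)
P12  (by R35: P48)
P27  (by R37: P40, P21, P45)
P37  (by R4: P19, P45, P51)
P7  (by R6: P50)
P20  (by R7: P10, P25, P52)
P42  (by R12: P34, P9)
P57  (by R16: P20)
P3  (by R22: P7, P45)
P29  (by R24: P3, P12)
P23  (by R29: P57, P1)
P28  (by R8: P42, P37)
P35  (by R5: P23, P28)
P17  (by R10: P35)
P11  (by R2: P17, P27)
P6  (by R13: P11, P29)
P2  (by R9: P6)
P32  (by R25: P2)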